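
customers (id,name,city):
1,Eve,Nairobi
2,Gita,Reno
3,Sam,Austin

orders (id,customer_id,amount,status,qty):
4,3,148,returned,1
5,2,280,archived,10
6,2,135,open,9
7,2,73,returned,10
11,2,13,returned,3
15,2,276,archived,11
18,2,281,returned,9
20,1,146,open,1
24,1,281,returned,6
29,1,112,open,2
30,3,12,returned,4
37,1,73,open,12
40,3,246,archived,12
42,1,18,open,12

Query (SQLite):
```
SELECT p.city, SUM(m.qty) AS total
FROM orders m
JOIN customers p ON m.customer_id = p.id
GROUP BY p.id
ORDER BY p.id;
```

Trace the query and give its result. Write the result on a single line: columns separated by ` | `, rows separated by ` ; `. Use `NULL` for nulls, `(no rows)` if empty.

Join each orders row to its customers via customer_id.
Group joined rows by customers.id; compute SUM(m.qty) per group.
  1: ids {20, 24, 29, 37, 42} → SUM(m.qty)=33
  2: ids {5, 6, 7, 11, 15, 18} → SUM(m.qty)=52
  3: ids {4, 30, 40} → SUM(m.qty)=17

Nairobi | 33 ; Reno | 52 ; Austin | 17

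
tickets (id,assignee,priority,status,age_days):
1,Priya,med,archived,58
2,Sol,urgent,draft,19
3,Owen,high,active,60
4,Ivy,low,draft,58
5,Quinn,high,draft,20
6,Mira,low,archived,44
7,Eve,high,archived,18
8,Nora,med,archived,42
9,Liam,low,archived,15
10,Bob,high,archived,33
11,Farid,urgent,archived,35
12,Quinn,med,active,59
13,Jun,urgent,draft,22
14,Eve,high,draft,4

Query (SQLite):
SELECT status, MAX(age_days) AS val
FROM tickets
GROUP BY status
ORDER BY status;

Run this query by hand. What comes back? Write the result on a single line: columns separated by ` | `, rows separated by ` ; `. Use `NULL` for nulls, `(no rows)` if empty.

active | 60 ; archived | 58 ; draft | 58

Partition tickets by status; compute MAX(age_days) within each group.
  active: ids {3, 12} → MAX(age_days)=60
  archived: ids {1, 6, 7, 8, 9, 10, 11} → MAX(age_days)=58
  draft: ids {2, 4, 5, 13, 14} → MAX(age_days)=58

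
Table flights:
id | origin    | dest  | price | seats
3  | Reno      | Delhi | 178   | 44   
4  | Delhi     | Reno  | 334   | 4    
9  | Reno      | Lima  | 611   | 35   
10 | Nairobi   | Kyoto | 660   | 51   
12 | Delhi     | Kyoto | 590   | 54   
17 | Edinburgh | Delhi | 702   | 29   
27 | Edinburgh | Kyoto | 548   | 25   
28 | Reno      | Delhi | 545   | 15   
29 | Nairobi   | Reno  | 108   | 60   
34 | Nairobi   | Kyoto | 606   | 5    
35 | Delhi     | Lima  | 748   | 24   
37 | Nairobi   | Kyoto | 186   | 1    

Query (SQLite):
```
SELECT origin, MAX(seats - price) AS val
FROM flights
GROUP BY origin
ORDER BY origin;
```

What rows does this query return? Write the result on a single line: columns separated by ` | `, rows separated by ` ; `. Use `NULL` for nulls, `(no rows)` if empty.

For each row compute seats - price.
Group by origin; take MAX of the expression per group.
  Delhi: ids {4, 12, 35} → MAX(seats - price)=-330
  Edinburgh: ids {17, 27} → MAX(seats - price)=-523
  Nairobi: ids {10, 29, 34, 37} → MAX(seats - price)=-48
  Reno: ids {3, 9, 28} → MAX(seats - price)=-134

Delhi | -330 ; Edinburgh | -523 ; Nairobi | -48 ; Reno | -134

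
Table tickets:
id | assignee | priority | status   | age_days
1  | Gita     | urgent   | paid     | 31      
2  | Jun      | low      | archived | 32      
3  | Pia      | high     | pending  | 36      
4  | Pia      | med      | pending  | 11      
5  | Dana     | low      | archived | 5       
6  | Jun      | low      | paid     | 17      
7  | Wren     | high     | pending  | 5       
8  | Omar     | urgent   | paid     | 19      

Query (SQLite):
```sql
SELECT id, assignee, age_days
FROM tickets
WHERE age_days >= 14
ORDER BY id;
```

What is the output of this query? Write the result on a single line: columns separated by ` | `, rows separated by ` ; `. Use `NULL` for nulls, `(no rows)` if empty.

age_days >= 14: ids {1, 2, 3, 6, 8}

1 | Gita | 31 ; 2 | Jun | 32 ; 3 | Pia | 36 ; 6 | Jun | 17 ; 8 | Omar | 19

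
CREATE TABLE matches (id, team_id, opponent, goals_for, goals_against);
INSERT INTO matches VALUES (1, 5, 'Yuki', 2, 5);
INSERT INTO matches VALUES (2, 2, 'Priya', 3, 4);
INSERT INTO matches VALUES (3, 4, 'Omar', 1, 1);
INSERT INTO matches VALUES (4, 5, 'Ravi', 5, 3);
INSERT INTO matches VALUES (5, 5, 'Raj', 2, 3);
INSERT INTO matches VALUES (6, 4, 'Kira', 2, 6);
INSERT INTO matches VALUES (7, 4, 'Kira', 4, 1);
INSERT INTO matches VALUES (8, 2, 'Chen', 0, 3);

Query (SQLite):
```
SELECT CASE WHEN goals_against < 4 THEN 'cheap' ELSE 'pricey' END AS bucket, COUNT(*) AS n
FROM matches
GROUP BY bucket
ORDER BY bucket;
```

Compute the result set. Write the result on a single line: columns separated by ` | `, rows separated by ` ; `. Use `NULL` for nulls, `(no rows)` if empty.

cheap | 5 ; pricey | 3

Bucket rows by goals_against < 4 → 'cheap' else 'pricey'; count each bucket.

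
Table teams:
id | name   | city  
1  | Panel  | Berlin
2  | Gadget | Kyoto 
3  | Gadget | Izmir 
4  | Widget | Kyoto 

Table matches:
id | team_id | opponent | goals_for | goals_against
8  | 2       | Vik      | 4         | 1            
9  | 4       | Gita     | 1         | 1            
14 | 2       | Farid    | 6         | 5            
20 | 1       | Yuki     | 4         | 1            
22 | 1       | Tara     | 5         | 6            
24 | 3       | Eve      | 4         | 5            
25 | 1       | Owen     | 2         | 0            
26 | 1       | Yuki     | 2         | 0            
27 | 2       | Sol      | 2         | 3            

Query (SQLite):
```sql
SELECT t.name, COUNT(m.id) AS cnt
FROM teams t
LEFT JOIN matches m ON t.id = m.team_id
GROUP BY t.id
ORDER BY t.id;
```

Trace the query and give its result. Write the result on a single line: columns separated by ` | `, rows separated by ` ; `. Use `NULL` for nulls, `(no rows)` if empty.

Panel | 4 ; Gadget | 3 ; Gadget | 1 ; Widget | 1

LEFT JOIN keeps every teams row; unmatched ones get NULL for matches columns.
Group by teams.id and compute COUNT(m.id). COUNT(col) of an all-NULL group is 0.
  1: ids {20, 22, 25, 26} → COUNT(m.id)=4
  2: ids {8, 14, 27} → COUNT(m.id)=3
  3: ids {24} → COUNT(m.id)=1
  4: ids {9} → COUNT(m.id)=1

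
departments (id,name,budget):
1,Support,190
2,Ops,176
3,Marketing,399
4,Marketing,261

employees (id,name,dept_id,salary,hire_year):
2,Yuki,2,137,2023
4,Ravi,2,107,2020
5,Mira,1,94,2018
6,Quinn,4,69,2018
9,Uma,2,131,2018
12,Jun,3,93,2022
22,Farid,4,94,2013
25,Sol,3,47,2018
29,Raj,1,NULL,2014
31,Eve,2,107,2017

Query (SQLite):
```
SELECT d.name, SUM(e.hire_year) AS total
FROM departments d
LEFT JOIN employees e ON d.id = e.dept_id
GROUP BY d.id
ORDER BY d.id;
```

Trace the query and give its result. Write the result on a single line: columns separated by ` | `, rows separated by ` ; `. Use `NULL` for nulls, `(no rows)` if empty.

LEFT JOIN keeps every departments row; unmatched ones get NULL for employees columns.
Group by departments.id and compute SUM(e.hire_year). SUM over an all-NULL group is NULL.
  1: ids {5, 29} → SUM(e.hire_year)=4032
  2: ids {2, 4, 9, 31} → SUM(e.hire_year)=8078
  3: ids {12, 25} → SUM(e.hire_year)=4040
  4: ids {6, 22} → SUM(e.hire_year)=4031

Support | 4032 ; Ops | 8078 ; Marketing | 4040 ; Marketing | 4031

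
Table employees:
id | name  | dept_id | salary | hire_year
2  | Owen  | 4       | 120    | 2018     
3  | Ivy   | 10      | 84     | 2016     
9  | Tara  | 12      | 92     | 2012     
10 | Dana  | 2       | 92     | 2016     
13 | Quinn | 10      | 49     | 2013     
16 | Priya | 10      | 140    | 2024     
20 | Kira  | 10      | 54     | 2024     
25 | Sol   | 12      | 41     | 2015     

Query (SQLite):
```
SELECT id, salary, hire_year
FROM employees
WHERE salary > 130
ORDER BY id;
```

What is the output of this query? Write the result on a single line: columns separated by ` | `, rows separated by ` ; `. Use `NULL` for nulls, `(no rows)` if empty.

16 | 140 | 2024

salary > 130: ids {16}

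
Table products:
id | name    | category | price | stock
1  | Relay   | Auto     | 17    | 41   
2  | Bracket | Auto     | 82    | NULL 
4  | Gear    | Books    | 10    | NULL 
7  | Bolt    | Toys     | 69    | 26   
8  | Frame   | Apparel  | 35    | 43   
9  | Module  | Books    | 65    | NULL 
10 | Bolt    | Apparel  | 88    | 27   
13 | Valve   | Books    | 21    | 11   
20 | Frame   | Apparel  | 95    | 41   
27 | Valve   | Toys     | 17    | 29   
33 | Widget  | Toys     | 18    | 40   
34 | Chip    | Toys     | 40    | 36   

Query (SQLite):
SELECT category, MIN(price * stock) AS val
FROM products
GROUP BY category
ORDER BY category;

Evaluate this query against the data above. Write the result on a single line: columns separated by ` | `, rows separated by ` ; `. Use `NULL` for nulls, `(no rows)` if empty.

Apparel | 1505 ; Auto | 697 ; Books | 231 ; Toys | 493

For each row compute price * stock.
Group by category; take MIN of the expression per group.
  Apparel: ids {8, 10, 20} → MIN(price * stock)=1505
  Auto: ids {1, 2} → MIN(price * stock)=697
  Books: ids {4, 9, 13} → MIN(price * stock)=231
  Toys: ids {7, 27, 33, 34} → MIN(price * stock)=493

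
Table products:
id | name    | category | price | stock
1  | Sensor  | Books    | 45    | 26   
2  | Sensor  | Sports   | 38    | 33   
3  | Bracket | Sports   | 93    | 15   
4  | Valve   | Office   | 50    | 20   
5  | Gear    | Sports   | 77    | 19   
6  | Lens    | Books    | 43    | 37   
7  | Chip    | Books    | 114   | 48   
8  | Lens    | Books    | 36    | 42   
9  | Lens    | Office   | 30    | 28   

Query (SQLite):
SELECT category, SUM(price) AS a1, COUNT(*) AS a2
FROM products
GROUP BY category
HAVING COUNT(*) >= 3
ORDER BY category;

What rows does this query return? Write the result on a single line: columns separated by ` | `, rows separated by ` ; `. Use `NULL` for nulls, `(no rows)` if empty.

Group products by category.
Per group compute: SUM(price), COUNT(*).
HAVING: drop groups with fewer than 3 rows.
  Books: ids {1, 6, 7, 8} → SUM(price)=238, COUNT(*)=4
  Office: ids {4, 9} → SUM(price)=80, COUNT(*)=2
  Sports: ids {2, 3, 5} → SUM(price)=208, COUNT(*)=3

Books | 238 | 4 ; Sports | 208 | 3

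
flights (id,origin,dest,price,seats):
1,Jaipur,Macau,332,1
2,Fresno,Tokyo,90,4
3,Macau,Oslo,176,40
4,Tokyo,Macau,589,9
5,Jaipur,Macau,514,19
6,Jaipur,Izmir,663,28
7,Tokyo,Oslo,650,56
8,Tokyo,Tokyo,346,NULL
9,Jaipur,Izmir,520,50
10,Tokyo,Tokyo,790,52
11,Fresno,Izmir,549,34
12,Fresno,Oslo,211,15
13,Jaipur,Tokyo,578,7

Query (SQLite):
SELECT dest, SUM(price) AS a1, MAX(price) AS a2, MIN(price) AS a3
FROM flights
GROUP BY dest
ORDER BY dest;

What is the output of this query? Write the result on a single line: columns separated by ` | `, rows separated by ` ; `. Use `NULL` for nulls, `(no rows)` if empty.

Izmir | 1732 | 663 | 520 ; Macau | 1435 | 589 | 332 ; Oslo | 1037 | 650 | 176 ; Tokyo | 1804 | 790 | 90

Group flights by dest.
Per group compute: SUM(price), MAX(price), MIN(price).
  Izmir: ids {6, 9, 11} → SUM(price)=1732, MAX(price)=663, MIN(price)=520
  Macau: ids {1, 4, 5} → SUM(price)=1435, MAX(price)=589, MIN(price)=332
  Oslo: ids {3, 7, 12} → SUM(price)=1037, MAX(price)=650, MIN(price)=176
  Tokyo: ids {2, 8, 10, 13} → SUM(price)=1804, MAX(price)=790, MIN(price)=90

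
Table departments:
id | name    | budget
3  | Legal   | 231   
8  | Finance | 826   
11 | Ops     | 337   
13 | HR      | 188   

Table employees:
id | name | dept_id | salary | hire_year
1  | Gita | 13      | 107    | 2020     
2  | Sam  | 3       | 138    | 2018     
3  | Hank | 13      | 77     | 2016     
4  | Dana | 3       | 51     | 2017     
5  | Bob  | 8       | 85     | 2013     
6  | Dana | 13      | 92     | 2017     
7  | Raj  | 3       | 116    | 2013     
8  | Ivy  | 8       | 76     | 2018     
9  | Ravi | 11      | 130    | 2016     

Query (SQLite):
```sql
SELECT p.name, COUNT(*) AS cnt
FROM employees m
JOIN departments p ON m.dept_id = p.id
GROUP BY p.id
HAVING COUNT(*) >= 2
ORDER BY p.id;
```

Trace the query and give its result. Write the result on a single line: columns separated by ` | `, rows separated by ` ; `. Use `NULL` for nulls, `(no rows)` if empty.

Join each employees row to its departments via dept_id.
Group joined rows by departments.id; compute COUNT(*) per group.
HAVING: keep groups with count ≥ 2.
  3: ids {2, 4, 7} → COUNT(*)=3
  8: ids {5, 8} → COUNT(*)=2
  11: ids {9} → COUNT(*)=1
  13: ids {1, 3, 6} → COUNT(*)=3

Legal | 3 ; Finance | 2 ; HR | 3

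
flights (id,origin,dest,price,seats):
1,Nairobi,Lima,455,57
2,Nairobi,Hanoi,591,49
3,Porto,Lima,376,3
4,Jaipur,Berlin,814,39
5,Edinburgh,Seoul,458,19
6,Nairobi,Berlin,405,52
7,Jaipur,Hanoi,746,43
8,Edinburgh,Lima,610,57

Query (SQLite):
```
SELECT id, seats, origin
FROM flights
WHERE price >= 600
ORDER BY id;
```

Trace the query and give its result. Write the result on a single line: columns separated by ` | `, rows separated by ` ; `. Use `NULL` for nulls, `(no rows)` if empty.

4 | 39 | Jaipur ; 7 | 43 | Jaipur ; 8 | 57 | Edinburgh

price >= 600: ids {4, 7, 8}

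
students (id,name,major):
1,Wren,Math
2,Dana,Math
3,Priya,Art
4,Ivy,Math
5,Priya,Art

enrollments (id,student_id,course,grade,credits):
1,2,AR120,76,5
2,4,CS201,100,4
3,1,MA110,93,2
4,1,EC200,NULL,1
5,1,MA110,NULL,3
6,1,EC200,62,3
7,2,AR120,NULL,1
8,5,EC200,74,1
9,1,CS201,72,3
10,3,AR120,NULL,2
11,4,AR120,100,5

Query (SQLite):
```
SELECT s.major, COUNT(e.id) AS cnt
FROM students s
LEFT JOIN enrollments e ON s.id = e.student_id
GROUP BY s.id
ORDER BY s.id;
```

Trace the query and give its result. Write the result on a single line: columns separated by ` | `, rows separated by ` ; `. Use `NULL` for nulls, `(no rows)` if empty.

Math | 5 ; Math | 2 ; Art | 1 ; Math | 2 ; Art | 1

LEFT JOIN keeps every students row; unmatched ones get NULL for enrollments columns.
Group by students.id and compute COUNT(e.id). COUNT(col) of an all-NULL group is 0.
  1: ids {3, 4, 5, 6, 9} → COUNT(e.id)=5
  2: ids {1, 7} → COUNT(e.id)=2
  3: ids {10} → COUNT(e.id)=1
  4: ids {2, 11} → COUNT(e.id)=2
  5: ids {8} → COUNT(e.id)=1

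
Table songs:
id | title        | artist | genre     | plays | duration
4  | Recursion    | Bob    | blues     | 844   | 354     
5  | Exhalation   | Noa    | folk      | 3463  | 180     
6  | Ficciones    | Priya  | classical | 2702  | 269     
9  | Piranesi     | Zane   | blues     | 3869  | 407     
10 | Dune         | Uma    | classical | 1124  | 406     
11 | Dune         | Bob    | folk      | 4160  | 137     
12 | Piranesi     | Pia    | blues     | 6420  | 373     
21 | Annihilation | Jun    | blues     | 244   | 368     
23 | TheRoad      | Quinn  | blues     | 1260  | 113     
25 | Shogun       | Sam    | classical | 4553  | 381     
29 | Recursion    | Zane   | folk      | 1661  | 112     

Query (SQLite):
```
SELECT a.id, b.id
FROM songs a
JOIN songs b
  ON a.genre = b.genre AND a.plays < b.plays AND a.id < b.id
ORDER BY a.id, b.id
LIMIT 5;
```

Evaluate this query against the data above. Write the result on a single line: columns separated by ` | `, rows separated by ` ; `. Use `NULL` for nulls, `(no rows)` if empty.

Pairs (a,b) with same genre, a.plays < b.plays, a.id < b.id.
genre groups: blues:{4,9,12,21,23} classical:{6,10,25} folk:{5,11,29}
Ordered by (a.id, b.id); first 5.

4 | 9 ; 4 | 12 ; 4 | 23 ; 5 | 11 ; 6 | 25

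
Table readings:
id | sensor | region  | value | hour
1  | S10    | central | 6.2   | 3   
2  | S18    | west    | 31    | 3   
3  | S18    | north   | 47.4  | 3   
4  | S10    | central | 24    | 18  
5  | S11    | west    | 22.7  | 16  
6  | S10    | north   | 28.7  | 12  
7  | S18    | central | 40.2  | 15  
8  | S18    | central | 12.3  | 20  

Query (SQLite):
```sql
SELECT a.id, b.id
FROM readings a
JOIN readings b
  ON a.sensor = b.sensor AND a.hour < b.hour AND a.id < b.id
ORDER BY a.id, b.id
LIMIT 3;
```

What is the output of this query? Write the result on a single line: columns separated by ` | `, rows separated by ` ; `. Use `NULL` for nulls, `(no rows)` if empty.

Pairs (a,b) with same sensor, a.hour < b.hour, a.id < b.id.
sensor groups: S10:{1,4,6} S11:{5} S18:{2,3,7,8}
Ordered by (a.id, b.id); first 3.

1 | 4 ; 1 | 6 ; 2 | 7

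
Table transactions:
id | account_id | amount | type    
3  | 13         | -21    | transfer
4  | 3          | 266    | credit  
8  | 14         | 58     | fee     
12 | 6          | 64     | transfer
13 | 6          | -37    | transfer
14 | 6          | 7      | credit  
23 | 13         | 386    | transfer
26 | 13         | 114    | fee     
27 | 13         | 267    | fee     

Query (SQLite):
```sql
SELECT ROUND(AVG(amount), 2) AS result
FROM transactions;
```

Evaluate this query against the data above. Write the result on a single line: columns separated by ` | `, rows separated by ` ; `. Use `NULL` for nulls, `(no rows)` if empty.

122.67

All amount values: [-21, 266, 58, 64, -37, 7, 386, 114, 267].
AVG = 1104 / 9 (rounded to 2 dp).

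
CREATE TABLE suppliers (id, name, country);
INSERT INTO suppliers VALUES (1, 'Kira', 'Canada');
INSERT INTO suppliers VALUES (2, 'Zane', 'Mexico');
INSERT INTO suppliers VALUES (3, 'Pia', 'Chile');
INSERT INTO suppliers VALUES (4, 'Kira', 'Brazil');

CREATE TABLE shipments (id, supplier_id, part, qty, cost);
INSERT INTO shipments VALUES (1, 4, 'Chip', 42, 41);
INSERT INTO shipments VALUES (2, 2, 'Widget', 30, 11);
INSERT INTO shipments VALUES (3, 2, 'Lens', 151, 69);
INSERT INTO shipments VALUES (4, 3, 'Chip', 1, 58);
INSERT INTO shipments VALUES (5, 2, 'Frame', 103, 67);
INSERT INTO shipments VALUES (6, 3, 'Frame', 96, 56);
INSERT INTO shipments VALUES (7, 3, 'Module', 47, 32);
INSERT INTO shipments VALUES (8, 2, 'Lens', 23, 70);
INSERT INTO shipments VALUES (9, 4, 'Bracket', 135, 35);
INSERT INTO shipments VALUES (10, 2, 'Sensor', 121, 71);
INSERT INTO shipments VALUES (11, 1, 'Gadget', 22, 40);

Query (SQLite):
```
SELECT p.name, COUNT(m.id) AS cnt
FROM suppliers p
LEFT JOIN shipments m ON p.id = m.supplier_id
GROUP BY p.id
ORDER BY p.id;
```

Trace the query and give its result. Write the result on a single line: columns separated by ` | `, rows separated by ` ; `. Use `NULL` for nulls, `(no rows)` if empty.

Kira | 1 ; Zane | 5 ; Pia | 3 ; Kira | 2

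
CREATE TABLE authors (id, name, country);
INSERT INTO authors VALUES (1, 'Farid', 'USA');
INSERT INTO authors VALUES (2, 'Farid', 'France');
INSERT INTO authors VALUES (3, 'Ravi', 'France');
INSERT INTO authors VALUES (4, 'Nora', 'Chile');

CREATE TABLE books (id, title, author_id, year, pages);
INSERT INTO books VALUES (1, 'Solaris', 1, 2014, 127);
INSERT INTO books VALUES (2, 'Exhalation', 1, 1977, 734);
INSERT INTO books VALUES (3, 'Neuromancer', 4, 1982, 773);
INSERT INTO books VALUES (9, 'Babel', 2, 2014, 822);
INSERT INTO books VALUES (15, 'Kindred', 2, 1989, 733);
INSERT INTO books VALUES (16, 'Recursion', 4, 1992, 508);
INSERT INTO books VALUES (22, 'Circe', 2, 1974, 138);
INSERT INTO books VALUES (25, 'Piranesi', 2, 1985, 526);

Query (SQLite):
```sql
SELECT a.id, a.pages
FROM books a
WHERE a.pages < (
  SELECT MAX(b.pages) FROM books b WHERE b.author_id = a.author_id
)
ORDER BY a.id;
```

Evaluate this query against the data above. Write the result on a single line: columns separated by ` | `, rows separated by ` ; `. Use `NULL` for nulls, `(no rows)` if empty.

For each books row a, compute MAX(pages) over rows sharing a.author_id.
Keep row a if a.pages < that per-group MAX.
  author_id=1: MAX(pages) = 734
  author_id=2: MAX(pages) = 822
  author_id=4: MAX(pages) = 773

1 | 127 ; 15 | 733 ; 16 | 508 ; 22 | 138 ; 25 | 526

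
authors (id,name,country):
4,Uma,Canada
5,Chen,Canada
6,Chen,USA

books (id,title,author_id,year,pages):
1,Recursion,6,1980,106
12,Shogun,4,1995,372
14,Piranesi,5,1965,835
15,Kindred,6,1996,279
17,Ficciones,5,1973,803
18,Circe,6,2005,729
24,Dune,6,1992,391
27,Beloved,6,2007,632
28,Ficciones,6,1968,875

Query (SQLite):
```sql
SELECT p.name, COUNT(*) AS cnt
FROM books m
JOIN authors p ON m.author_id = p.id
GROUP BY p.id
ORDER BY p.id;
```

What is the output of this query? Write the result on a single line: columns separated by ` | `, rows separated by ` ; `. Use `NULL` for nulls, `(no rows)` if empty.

Join each books row to its authors via author_id.
Group joined rows by authors.id; compute COUNT(*) per group.
  4: ids {12} → COUNT(*)=1
  5: ids {14, 17} → COUNT(*)=2
  6: ids {1, 15, 18, 24, 27, 28} → COUNT(*)=6

Uma | 1 ; Chen | 2 ; Chen | 6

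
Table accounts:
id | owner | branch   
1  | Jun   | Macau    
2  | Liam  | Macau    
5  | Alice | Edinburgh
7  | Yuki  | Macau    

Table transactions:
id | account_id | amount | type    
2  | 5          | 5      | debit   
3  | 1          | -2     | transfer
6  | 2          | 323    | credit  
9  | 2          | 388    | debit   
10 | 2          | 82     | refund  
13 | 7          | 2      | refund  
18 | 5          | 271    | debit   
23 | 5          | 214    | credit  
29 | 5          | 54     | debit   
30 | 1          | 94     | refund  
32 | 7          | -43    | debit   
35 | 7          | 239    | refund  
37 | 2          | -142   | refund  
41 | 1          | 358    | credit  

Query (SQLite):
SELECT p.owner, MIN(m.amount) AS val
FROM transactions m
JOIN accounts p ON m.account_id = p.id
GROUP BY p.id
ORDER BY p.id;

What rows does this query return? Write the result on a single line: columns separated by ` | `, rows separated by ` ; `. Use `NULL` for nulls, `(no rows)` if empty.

Join each transactions row to its accounts via account_id.
Group joined rows by accounts.id; compute MIN(m.amount) per group.
  1: ids {3, 30, 41} → MIN(m.amount)=-2
  2: ids {6, 9, 10, 37} → MIN(m.amount)=-142
  5: ids {2, 18, 23, 29} → MIN(m.amount)=5
  7: ids {13, 32, 35} → MIN(m.amount)=-43

Jun | -2 ; Liam | -142 ; Alice | 5 ; Yuki | -43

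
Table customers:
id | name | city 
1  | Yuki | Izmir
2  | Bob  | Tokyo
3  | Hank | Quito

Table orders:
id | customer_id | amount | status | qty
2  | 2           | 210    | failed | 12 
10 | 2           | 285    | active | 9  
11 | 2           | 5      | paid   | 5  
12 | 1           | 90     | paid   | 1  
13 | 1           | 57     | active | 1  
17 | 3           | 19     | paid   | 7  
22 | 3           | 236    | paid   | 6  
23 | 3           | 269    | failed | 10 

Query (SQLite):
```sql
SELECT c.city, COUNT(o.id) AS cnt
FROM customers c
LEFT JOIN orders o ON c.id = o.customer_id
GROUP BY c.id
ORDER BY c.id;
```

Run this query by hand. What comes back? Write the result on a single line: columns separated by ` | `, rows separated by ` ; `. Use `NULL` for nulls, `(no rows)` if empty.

Izmir | 2 ; Tokyo | 3 ; Quito | 3

LEFT JOIN keeps every customers row; unmatched ones get NULL for orders columns.
Group by customers.id and compute COUNT(o.id). COUNT(col) of an all-NULL group is 0.
  1: ids {12, 13} → COUNT(o.id)=2
  2: ids {2, 10, 11} → COUNT(o.id)=3
  3: ids {17, 22, 23} → COUNT(o.id)=3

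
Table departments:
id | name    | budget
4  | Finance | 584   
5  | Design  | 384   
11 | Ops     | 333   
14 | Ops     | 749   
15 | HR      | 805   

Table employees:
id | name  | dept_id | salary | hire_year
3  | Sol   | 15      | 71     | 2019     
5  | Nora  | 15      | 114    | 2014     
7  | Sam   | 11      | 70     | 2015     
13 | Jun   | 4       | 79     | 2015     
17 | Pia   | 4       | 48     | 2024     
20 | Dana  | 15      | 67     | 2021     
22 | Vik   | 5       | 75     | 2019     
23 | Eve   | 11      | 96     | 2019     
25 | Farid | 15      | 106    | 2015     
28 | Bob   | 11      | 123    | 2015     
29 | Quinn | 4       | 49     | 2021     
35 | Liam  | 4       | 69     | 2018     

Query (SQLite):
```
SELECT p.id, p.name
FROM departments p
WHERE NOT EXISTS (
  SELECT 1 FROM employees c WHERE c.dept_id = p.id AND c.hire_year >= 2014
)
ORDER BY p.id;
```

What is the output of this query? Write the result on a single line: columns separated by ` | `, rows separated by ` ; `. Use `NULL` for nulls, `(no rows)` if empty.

14 | Ops

For each departments row, check whether any employees with matching dept_id has hire_year >= 2014.
Keep rows where that is false.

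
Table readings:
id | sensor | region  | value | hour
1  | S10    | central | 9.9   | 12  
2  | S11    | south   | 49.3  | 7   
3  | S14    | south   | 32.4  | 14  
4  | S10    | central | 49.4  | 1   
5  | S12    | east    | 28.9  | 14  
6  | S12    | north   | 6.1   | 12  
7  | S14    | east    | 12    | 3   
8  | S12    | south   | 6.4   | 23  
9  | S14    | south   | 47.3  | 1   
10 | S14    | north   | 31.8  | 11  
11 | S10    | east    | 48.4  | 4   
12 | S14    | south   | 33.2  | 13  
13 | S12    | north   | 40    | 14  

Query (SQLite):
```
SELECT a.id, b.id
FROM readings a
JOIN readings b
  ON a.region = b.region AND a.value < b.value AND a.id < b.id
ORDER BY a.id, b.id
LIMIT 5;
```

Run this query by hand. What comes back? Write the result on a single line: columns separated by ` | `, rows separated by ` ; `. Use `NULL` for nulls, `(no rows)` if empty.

1 | 4 ; 3 | 9 ; 3 | 12 ; 5 | 11 ; 6 | 10

Pairs (a,b) with same region, a.value < b.value, a.id < b.id.
region groups: central:{1,4} east:{5,7,11} north:{6,10,13} south:{2,3,8,9,12}
Ordered by (a.id, b.id); first 5.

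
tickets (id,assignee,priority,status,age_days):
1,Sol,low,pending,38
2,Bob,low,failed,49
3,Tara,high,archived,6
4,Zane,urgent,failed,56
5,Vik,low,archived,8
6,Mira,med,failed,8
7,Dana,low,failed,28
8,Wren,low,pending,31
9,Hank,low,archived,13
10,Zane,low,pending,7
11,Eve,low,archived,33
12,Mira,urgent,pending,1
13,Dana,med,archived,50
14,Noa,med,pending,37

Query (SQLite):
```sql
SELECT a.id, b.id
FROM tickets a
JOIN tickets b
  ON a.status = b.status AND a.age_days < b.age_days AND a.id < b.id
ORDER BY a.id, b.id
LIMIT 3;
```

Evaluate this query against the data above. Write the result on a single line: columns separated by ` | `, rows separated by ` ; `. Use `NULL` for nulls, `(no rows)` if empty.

Pairs (a,b) with same status, a.age_days < b.age_days, a.id < b.id.
status groups: archived:{3,5,9,11,13} failed:{2,4,6,7} pending:{1,8,10,12,14}
Ordered by (a.id, b.id); first 3.

2 | 4 ; 3 | 5 ; 3 | 9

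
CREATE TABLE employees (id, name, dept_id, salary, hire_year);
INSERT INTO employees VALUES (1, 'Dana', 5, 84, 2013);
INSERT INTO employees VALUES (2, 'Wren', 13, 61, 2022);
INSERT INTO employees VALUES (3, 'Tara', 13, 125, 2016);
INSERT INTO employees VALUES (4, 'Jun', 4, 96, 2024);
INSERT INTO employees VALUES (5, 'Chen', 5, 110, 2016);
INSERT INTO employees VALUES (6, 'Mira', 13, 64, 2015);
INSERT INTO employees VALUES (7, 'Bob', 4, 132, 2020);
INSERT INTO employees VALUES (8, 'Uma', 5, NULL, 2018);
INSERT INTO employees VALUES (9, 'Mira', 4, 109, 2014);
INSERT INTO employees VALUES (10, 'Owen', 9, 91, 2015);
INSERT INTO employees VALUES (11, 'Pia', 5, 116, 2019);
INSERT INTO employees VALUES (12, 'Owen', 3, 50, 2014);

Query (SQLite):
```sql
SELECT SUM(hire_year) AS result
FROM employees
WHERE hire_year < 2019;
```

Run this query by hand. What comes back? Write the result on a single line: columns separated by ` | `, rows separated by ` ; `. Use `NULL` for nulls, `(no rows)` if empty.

16121

Rows where hire_year < 2019 → hire_year values: [2013, 2016, 2016, 2015, 2018, 2014, 2015, 2014].
SUM of non-NULL values = 16121.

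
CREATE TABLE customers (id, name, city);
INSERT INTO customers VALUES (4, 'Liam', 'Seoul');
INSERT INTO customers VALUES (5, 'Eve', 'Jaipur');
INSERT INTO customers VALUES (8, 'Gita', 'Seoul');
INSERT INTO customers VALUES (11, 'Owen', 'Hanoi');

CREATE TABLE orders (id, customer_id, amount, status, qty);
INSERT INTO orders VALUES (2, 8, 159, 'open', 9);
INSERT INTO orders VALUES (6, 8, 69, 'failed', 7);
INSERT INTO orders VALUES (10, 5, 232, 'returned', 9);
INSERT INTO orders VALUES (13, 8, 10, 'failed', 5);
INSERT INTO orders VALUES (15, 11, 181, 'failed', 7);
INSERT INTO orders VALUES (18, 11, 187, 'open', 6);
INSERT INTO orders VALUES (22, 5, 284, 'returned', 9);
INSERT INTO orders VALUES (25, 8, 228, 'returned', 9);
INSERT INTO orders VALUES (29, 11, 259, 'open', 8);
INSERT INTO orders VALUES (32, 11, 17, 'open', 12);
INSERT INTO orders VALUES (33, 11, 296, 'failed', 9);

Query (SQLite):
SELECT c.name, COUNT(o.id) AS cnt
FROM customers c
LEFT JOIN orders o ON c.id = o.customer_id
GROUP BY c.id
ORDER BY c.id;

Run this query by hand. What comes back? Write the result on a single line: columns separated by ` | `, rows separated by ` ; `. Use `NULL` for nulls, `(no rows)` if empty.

Liam | 0 ; Eve | 2 ; Gita | 4 ; Owen | 5

LEFT JOIN keeps every customers row; unmatched ones get NULL for orders columns.
Group by customers.id and compute COUNT(o.id). COUNT(col) of an all-NULL group is 0.
  4: ids {—} → COUNT(o.id)=0
  5: ids {10, 22} → COUNT(o.id)=2
  8: ids {2, 6, 13, 25} → COUNT(o.id)=4
  11: ids {15, 18, 29, 32, 33} → COUNT(o.id)=5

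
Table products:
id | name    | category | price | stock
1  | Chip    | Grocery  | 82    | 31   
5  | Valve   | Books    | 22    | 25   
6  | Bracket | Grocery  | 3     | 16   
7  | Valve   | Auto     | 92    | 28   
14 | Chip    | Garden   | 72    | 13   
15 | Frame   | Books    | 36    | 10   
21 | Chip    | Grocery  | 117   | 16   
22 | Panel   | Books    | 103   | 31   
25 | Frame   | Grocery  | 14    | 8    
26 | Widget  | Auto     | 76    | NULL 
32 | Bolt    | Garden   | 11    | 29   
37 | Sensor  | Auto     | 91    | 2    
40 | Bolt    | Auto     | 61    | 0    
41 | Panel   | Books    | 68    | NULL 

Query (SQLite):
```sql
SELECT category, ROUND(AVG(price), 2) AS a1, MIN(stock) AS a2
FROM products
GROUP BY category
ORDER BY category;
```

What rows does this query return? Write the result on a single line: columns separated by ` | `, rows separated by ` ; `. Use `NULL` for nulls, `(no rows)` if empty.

Group products by category.
Per group compute: ROUND(AVG(price), 2), MIN(stock).
  Auto: ids {7, 26, 37, 40} → ROUND(AVG(price), 2)=80, MIN(stock)=0
  Books: ids {5, 15, 22, 41} → ROUND(AVG(price), 2)=57.25, MIN(stock)=10
  Garden: ids {14, 32} → ROUND(AVG(price), 2)=41.5, MIN(stock)=13
  Grocery: ids {1, 6, 21, 25} → ROUND(AVG(price), 2)=54, MIN(stock)=8

Auto | 80 | 0 ; Books | 57.25 | 10 ; Garden | 41.5 | 13 ; Grocery | 54 | 8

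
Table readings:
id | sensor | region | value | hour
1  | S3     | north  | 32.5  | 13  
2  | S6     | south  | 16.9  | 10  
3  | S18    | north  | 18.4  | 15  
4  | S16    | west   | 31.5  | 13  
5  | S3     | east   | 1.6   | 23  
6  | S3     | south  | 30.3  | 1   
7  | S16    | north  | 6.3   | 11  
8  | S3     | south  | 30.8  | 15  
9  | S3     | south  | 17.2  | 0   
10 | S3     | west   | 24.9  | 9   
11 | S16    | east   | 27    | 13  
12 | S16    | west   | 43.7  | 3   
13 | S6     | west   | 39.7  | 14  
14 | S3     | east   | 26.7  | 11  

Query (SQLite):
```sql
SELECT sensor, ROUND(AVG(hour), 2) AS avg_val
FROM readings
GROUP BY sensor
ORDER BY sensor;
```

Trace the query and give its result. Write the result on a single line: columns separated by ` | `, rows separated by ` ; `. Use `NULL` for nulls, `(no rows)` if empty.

Partition readings by sensor; compute ROUND(AVG(hour), 2) within each group.
  S16: ids {4, 7, 11, 12} → ROUND(AVG(hour), 2)=10
  S18: ids {3} → ROUND(AVG(hour), 2)=15
  S3: ids {1, 5, 6, 8, 9, 10, 14} → ROUND(AVG(hour), 2)=10.29
  S6: ids {2, 13} → ROUND(AVG(hour), 2)=12

S16 | 10 ; S18 | 15 ; S3 | 10.29 ; S6 | 12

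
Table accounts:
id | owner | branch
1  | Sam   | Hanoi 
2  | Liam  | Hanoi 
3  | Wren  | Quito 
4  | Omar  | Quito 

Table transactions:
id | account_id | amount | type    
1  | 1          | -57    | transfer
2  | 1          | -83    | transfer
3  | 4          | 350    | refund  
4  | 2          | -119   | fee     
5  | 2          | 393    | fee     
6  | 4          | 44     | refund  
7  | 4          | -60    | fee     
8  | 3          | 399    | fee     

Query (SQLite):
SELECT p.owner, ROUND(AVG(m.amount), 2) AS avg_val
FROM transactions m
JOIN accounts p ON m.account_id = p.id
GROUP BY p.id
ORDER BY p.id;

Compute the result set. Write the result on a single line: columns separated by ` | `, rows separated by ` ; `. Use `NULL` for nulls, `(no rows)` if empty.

Join each transactions row to its accounts via account_id.
Group joined rows by accounts.id; compute ROUND(AVG(m.amount), 2) per group.
  1: ids {1, 2} → ROUND(AVG(m.amount), 2)=-70
  2: ids {4, 5} → ROUND(AVG(m.amount), 2)=137
  3: ids {8} → ROUND(AVG(m.amount), 2)=399
  4: ids {3, 6, 7} → ROUND(AVG(m.amount), 2)=111.33

Sam | -70 ; Liam | 137 ; Wren | 399 ; Omar | 111.33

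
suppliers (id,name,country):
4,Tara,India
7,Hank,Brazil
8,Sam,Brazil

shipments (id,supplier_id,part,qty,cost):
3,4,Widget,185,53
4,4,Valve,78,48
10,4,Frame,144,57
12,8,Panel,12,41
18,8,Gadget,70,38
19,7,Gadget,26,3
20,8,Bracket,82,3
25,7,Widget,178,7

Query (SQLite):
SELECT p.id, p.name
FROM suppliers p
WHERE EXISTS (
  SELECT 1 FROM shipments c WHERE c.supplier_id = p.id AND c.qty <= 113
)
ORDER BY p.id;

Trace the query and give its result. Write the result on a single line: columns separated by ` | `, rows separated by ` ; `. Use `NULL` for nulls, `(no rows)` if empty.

For each suppliers row, check whether any shipments with matching supplier_id has qty <= 113.
Keep rows where that is true.

4 | Tara ; 7 | Hank ; 8 | Sam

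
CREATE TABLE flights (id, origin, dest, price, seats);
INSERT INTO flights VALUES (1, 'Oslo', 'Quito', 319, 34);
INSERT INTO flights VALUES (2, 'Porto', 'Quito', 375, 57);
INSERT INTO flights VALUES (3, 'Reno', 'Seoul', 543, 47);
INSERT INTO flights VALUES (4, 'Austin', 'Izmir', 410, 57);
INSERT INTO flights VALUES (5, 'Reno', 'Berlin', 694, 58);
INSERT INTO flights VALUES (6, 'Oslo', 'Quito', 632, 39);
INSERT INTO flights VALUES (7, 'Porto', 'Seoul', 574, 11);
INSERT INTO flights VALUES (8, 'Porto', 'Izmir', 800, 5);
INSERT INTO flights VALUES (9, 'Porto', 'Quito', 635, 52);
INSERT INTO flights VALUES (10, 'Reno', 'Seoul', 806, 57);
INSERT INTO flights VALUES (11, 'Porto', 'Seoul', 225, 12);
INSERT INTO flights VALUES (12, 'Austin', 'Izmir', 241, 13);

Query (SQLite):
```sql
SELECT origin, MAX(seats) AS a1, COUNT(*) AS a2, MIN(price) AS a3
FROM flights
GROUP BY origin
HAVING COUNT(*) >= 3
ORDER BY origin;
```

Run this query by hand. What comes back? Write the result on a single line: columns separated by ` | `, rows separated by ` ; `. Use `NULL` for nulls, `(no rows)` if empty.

Porto | 57 | 5 | 225 ; Reno | 58 | 3 | 543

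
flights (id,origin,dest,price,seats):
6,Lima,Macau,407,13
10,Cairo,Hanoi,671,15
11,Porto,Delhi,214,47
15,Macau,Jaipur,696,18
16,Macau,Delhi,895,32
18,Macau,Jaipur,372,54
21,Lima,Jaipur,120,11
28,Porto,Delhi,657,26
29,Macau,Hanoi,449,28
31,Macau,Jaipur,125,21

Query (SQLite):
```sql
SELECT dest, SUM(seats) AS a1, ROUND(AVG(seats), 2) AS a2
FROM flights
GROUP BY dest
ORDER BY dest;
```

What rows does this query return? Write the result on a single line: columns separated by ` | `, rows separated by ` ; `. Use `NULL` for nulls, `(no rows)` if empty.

Delhi | 105 | 35 ; Hanoi | 43 | 21.5 ; Jaipur | 104 | 26 ; Macau | 13 | 13

Group flights by dest.
Per group compute: SUM(seats), ROUND(AVG(seats), 2).
  Delhi: ids {11, 16, 28} → SUM(seats)=105, ROUND(AVG(seats), 2)=35
  Hanoi: ids {10, 29} → SUM(seats)=43, ROUND(AVG(seats), 2)=21.5
  Jaipur: ids {15, 18, 21, 31} → SUM(seats)=104, ROUND(AVG(seats), 2)=26
  Macau: ids {6} → SUM(seats)=13, ROUND(AVG(seats), 2)=13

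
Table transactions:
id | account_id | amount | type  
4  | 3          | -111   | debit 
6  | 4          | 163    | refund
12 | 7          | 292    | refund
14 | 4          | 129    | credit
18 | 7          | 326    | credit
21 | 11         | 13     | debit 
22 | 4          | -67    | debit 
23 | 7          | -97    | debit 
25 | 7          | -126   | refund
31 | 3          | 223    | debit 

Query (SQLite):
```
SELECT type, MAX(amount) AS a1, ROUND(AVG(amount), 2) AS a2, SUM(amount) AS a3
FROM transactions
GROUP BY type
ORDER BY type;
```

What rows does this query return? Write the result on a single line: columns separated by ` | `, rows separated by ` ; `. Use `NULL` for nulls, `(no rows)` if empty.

Group transactions by type.
Per group compute: MAX(amount), ROUND(AVG(amount), 2), SUM(amount).
  credit: ids {14, 18} → MAX(amount)=326, ROUND(AVG(amount), 2)=227.5, SUM(amount)=455
  debit: ids {4, 21, 22, 23, 31} → MAX(amount)=223, ROUND(AVG(amount), 2)=-7.8, SUM(amount)=-39
  refund: ids {6, 12, 25} → MAX(amount)=292, ROUND(AVG(amount), 2)=109.67, SUM(amount)=329

credit | 326 | 227.5 | 455 ; debit | 223 | -7.8 | -39 ; refund | 292 | 109.67 | 329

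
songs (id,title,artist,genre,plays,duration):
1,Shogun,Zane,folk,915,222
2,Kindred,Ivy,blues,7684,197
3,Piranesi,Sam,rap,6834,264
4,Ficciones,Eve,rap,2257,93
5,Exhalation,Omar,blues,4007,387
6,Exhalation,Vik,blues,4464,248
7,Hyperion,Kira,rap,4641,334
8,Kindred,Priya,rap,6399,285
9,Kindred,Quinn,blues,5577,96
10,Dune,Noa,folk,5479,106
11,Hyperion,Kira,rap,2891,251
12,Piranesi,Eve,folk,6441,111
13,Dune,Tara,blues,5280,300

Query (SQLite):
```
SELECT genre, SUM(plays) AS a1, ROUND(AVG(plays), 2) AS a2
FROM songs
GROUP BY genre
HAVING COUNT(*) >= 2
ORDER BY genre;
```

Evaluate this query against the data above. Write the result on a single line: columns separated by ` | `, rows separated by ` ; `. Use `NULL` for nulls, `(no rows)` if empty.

blues | 27012 | 5402.4 ; folk | 12835 | 4278.33 ; rap | 23022 | 4604.4

Group songs by genre.
Per group compute: SUM(plays), ROUND(AVG(plays), 2).
HAVING: drop groups with fewer than 2 rows.
  blues: ids {2, 5, 6, 9, 13} → SUM(plays)=27012, ROUND(AVG(plays), 2)=5402.4
  folk: ids {1, 10, 12} → SUM(plays)=12835, ROUND(AVG(plays), 2)=4278.33
  rap: ids {3, 4, 7, 8, 11} → SUM(plays)=23022, ROUND(AVG(plays), 2)=4604.4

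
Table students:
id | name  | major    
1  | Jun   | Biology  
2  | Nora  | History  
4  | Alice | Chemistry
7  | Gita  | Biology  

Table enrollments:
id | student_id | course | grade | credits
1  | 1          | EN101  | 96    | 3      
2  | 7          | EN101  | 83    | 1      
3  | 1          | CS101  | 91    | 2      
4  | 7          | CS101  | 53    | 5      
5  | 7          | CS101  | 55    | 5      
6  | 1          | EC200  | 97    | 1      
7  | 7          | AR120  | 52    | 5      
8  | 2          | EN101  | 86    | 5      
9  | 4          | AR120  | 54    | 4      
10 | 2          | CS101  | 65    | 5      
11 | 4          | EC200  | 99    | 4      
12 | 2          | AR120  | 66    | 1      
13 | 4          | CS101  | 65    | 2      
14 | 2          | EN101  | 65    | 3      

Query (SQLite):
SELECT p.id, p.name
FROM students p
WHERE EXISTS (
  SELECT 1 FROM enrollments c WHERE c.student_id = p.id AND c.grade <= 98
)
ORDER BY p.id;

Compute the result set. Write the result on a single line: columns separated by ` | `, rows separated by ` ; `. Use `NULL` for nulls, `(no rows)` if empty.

For each students row, check whether any enrollments with matching student_id has grade <= 98.
Keep rows where that is true.

1 | Jun ; 2 | Nora ; 4 | Alice ; 7 | Gita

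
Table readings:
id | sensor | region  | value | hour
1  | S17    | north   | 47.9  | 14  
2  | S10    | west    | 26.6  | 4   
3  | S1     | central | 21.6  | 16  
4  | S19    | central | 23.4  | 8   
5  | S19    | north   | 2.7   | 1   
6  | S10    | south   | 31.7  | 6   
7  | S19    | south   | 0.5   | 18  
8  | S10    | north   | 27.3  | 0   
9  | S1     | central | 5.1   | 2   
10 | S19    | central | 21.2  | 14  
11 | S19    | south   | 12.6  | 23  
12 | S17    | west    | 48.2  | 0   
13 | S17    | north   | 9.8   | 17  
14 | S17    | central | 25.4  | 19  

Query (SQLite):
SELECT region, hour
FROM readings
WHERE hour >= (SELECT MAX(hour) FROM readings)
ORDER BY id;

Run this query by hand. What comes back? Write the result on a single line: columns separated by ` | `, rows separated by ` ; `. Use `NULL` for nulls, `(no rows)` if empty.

south | 23

Scalar subquery: MAX(hour) over all readings rows = 23.
Keep rows where hour >= that value.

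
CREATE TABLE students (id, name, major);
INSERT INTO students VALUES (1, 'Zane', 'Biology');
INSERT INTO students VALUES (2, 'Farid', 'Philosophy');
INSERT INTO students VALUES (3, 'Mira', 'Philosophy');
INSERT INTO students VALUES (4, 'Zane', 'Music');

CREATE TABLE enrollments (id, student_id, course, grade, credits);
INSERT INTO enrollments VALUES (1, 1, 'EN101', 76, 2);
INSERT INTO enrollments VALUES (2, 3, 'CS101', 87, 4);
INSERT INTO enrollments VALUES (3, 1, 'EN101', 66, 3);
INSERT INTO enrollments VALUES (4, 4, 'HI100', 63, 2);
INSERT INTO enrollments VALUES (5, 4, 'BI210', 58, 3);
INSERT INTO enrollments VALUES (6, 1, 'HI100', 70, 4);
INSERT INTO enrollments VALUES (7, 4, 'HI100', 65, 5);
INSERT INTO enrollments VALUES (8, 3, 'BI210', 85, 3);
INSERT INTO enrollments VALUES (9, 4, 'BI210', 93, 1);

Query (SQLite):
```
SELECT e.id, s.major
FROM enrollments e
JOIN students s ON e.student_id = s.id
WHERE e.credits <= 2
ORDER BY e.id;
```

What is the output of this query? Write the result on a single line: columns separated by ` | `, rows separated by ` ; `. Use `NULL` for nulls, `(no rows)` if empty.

1 | Biology ; 4 | Music ; 9 | Music

Each enrollments row matches the students row where student_id = students.id.
Then keep rows with e.credits <= 2.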